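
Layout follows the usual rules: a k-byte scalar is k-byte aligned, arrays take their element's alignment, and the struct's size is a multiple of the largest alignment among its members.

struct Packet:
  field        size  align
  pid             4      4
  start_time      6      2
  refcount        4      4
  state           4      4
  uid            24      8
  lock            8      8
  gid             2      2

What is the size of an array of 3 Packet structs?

192

@0: pid [4B, align 4] → 4
@4: start_time [6B, align 2] → 10
+2 pad (align 4)
@12: refcount [4B, align 4] → 16
@16: state [4B, align 4] → 20
+4 pad (align 8)
@24: uid [24B, align 8] → 48
@48: lock [8B, align 8] → 56
@56: gid [2B, align 2] → 58
+6 tail pad (align 8)
size 64, align 8
array of 3: 3 × 64 = 192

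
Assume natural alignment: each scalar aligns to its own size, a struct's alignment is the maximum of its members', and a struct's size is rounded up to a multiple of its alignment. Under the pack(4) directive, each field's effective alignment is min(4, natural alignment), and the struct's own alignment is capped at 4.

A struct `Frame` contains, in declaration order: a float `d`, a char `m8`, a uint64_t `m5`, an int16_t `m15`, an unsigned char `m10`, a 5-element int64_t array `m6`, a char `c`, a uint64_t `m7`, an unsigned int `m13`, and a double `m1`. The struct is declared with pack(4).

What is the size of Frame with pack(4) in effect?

84

0..4  d  (4B, 4-aligned)
4..5  m8  (1B, 1-aligned)
5..8  -- padding (3B)
8..16  m5  (8B, 4-aligned)
16..18  m15  (2B, 2-aligned)
18..19  m10  (1B, 1-aligned)
19..20  -- padding (1B)
20..60  m6  (40B, 4-aligned)
60..61  c  (1B, 1-aligned)
61..64  -- padding (3B)
64..72  m7  (8B, 4-aligned)
72..76  m13  (4B, 4-aligned)
76..84  m1  (8B, 4-aligned)
sizeof = 84, alignof = 4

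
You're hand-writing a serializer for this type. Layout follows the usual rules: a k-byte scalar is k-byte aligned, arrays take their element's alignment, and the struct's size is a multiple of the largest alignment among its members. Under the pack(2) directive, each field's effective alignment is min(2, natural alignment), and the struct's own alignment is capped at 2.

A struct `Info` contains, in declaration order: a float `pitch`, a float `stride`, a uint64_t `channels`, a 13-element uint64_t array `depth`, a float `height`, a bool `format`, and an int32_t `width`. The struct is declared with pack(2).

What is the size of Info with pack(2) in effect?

130

pitch at 0 (size 4, align 2) → ends 4
stride at 4 (size 4, align 2) → ends 8
channels at 8 (size 8, align 2) → ends 16
depth at 16 (size 104, align 2) → ends 120
height at 120 (size 4, align 2) → ends 124
format at 124 (size 1, align 1) → ends 125
pad 1 to align 2 for width
width at 126 (size 4, align 2) → ends 130
total 130 bytes, alignment 2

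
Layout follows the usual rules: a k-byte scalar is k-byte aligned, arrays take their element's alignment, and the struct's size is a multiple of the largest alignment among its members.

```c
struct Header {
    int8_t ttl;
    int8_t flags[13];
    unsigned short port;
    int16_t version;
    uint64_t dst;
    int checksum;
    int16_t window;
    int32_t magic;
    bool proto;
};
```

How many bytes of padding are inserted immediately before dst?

6

ttl at 0 (size 1, align 1) → ends 1
flags at 1 (size 13, align 1) → ends 14
port at 14 (size 2, align 2) → ends 16
version at 16 (size 2, align 2) → ends 18
pad 6 to align 8 for dst
dst at 24 (size 8, align 8) → ends 32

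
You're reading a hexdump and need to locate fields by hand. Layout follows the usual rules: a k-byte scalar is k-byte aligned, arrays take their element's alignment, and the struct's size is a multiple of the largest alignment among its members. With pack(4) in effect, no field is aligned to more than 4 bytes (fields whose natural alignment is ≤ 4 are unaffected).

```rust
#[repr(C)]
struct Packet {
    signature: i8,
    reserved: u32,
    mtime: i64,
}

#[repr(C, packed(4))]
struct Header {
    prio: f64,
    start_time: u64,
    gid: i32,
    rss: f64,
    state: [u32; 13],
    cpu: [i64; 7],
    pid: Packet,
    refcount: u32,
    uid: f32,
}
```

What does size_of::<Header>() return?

160 bytes

Packet: @0: signature [1B, align 1] → 1; +3 pad (align 4); @4: reserved [4B, align 4] → 8; @8: mtime [8B, align 8] → 16; size 16, align 8
@0: prio [8B, align 4] → 8
@8: start_time [8B, align 4] → 16
@16: gid [4B, align 4] → 20
@20: rss [8B, align 4] → 28
@28: state [52B, align 4] → 80
@80: cpu [56B, align 4] → 136
@136: pid [16B, align 4] → 152
@152: refcount [4B, align 4] → 156
@156: uid [4B, align 4] → 160
size 160, align 4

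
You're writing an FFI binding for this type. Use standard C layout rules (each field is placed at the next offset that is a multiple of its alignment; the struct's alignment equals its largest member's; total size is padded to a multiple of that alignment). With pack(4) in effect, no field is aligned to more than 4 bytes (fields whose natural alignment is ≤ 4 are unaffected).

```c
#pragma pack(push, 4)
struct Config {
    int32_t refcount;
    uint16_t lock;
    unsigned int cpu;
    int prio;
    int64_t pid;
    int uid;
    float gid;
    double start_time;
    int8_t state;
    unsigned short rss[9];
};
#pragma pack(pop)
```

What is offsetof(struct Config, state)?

40

refcount at 0 (size 4, align 4) → ends 4
lock at 4 (size 2, align 2) → ends 6
pad 2 to align 4 for cpu
cpu at 8 (size 4, align 4) → ends 12
prio at 12 (size 4, align 4) → ends 16
pid at 16 (size 8, align 4) → ends 24
uid at 24 (size 4, align 4) → ends 28
gid at 28 (size 4, align 4) → ends 32
start_time at 32 (size 8, align 4) → ends 40
state at 40 (size 1, align 1) → ends 41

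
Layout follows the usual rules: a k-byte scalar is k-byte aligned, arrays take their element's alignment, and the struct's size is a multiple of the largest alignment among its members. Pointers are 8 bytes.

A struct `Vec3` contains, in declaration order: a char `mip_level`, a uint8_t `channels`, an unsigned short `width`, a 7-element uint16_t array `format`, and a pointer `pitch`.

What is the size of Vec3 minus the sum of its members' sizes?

6

0..1  mip_level  (1B, 1-aligned)
1..2  channels  (1B, 1-aligned)
2..4  width  (2B, 2-aligned)
4..18  format  (14B, 2-aligned)
18..24  -- padding (6B)
24..32  pitch  (8B, 8-aligned)
sizeof = 32, alignof = 8
data bytes 26, size 32 → padding 6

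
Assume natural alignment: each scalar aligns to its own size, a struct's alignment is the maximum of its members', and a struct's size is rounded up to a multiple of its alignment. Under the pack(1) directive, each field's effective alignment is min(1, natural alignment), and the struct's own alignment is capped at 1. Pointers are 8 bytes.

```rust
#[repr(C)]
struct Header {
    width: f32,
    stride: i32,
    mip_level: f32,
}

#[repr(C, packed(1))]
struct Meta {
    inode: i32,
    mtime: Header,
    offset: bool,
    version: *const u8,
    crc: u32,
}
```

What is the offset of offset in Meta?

16

Header: 0..4  width  (4B, 4-aligned); 4..8  stride  (4B, 4-aligned); 8..12  mip_level  (4B, 4-aligned); sizeof = 12, alignof = 4
0..4  inode  (4B, 1-aligned)
4..16  mtime  (12B, 1-aligned)
16..17  offset  (1B, 1-aligned)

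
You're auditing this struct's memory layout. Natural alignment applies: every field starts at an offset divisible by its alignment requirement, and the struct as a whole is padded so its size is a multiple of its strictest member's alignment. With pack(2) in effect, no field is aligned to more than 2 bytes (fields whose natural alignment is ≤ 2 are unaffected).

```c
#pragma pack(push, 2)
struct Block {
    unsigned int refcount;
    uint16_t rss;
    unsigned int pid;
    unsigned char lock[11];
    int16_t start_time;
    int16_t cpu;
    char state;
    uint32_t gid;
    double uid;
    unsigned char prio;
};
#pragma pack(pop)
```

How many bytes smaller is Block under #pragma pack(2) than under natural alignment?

natural layout:
  refcount at 0 (size 4, align 4) → ends 4
  rss at 4 (size 2, align 2) → ends 6
  pad 2 to align 4 for pid
  pid at 8 (size 4, align 4) → ends 12
  lock at 12 (size 11, align 1) → ends 23
  pad 1 to align 2 for start_time
  start_time at 24 (size 2, align 2) → ends 26
  cpu at 26 (size 2, align 2) → ends 28
  state at 28 (size 1, align 1) → ends 29
  pad 3 to align 4 for gid
  gid at 32 (size 4, align 4) → ends 36
  pad 4 to align 8 for uid
  uid at 40 (size 8, align 8) → ends 48
  prio at 48 (size 1, align 1) → ends 49
  tail pad 7 to reach multiple of 8
  total 56 bytes, alignment 8
packed(2) layout:
  refcount at 0 (size 4, align 2) → ends 4
  rss at 4 (size 2, align 2) → ends 6
  pid at 6 (size 4, align 2) → ends 10
  lock at 10 (size 11, align 1) → ends 21
  pad 1 to align 2 for start_time
  start_time at 22 (size 2, align 2) → ends 24
  cpu at 24 (size 2, align 2) → ends 26
  state at 26 (size 1, align 1) → ends 27
  pad 1 to align 2 for gid
  gid at 28 (size 4, align 2) → ends 32
  uid at 32 (size 8, align 2) → ends 40
  prio at 40 (size 1, align 1) → ends 41
  tail pad 1 to reach multiple of 2
  total 42 bytes, alignment 2
56 − 42 = 14

14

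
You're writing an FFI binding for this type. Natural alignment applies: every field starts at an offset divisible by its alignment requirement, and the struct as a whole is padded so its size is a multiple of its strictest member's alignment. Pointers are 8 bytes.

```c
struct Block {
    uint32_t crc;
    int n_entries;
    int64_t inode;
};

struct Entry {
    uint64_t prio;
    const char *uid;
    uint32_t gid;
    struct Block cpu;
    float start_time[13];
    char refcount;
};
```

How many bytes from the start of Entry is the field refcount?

92

Block: 0..4  crc  (4B, 4-aligned); 4..8  n_entries  (4B, 4-aligned); 8..16  inode  (8B, 8-aligned); sizeof = 16, alignof = 8
0..8  prio  (8B, 8-aligned)
8..16  uid  (8B, 8-aligned)
16..20  gid  (4B, 4-aligned)
20..24  -- padding (4B)
24..40  cpu  (16B, 8-aligned)
40..92  start_time  (52B, 4-aligned)
92..93  refcount  (1B, 1-aligned)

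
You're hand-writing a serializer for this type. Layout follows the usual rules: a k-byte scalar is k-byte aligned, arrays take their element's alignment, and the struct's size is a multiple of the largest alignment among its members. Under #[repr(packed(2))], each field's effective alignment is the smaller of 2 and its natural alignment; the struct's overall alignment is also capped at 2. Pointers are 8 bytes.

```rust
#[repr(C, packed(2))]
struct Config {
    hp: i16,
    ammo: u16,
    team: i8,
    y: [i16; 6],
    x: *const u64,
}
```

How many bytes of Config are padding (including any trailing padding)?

hp at 0 (size 2, align 2) → ends 2
ammo at 2 (size 2, align 2) → ends 4
team at 4 (size 1, align 1) → ends 5
pad 1 to align 2 for y
y at 6 (size 12, align 2) → ends 18
x at 18 (size 8, align 2) → ends 26
total 26 bytes, alignment 2
data bytes 25, size 26 → padding 1

1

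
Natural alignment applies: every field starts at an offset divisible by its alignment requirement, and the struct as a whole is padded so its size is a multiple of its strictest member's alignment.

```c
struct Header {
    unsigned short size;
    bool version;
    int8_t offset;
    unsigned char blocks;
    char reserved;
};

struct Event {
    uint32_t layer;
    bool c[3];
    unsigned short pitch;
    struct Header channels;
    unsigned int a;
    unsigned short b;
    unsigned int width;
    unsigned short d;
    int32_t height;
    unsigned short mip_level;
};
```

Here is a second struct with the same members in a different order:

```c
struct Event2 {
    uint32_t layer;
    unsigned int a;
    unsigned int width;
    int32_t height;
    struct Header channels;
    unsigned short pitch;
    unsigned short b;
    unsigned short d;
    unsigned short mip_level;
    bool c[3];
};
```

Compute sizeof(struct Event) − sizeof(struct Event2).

Header: size at 0 (size 2, align 2) → ends 2; version at 2 (size 1, align 1) → ends 3; offset at 3 (size 1, align 1) → ends 4; blocks at 4 (size 1, align 1) → ends 5; reserved at 5 (size 1, align 1) → ends 6; total 6 bytes, alignment 2
layer at 0 (size 4, align 4) → ends 4
c at 4 (size 3, align 1) → ends 7
pad 1 to align 2 for pitch
pitch at 8 (size 2, align 2) → ends 10
channels at 10 (size 6, align 2) → ends 16
a at 16 (size 4, align 4) → ends 20
b at 20 (size 2, align 2) → ends 22
pad 2 to align 4 for width
width at 24 (size 4, align 4) → ends 28
d at 28 (size 2, align 2) → ends 30
pad 2 to align 4 for height
height at 32 (size 4, align 4) → ends 36
mip_level at 36 (size 2, align 2) → ends 38
tail pad 2 to reach multiple of 4
total 40 bytes, alignment 4
— Event2 —
layer at 0 (size 4, align 4) → ends 4
a at 4 (size 4, align 4) → ends 8
width at 8 (size 4, align 4) → ends 12
height at 12 (size 4, align 4) → ends 16
channels at 16 (size 6, align 2) → ends 22
pitch at 22 (size 2, align 2) → ends 24
b at 24 (size 2, align 2) → ends 26
d at 26 (size 2, align 2) → ends 28
mip_level at 28 (size 2, align 2) → ends 30
c at 30 (size 3, align 1) → ends 33
tail pad 3 to reach multiple of 4
total 36 bytes, alignment 4
40 − 36 = 4

4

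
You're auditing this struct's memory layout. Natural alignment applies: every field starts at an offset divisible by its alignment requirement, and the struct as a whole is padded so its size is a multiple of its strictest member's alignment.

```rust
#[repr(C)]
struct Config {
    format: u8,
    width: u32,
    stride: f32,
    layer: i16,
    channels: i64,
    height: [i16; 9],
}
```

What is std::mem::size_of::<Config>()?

48 bytes

@0: format [1B, align 1] → 1
+3 pad (align 4)
@4: width [4B, align 4] → 8
@8: stride [4B, align 4] → 12
@12: layer [2B, align 2] → 14
+2 pad (align 8)
@16: channels [8B, align 8] → 24
@24: height [18B, align 2] → 42
+6 tail pad (align 8)
size 48, align 8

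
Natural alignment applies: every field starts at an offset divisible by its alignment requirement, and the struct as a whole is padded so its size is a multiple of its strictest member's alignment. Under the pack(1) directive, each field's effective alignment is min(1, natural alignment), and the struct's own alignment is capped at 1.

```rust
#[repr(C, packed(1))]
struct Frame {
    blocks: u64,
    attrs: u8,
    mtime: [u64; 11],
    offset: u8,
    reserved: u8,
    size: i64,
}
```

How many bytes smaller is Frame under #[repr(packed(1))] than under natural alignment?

13

natural layout:
  blocks at 0 (size 8, align 8) → ends 8
  attrs at 8 (size 1, align 1) → ends 9
  pad 7 to align 8 for mtime
  mtime at 16 (size 88, align 8) → ends 104
  offset at 104 (size 1, align 1) → ends 105
  reserved at 105 (size 1, align 1) → ends 106
  pad 6 to align 8 for size
  size at 112 (size 8, align 8) → ends 120
  total 120 bytes, alignment 8
packed(1) layout:
  blocks at 0 (size 8, align 1) → ends 8
  attrs at 8 (size 1, align 1) → ends 9
  mtime at 9 (size 88, align 1) → ends 97
  offset at 97 (size 1, align 1) → ends 98
  reserved at 98 (size 1, align 1) → ends 99
  size at 99 (size 8, align 1) → ends 107
  total 107 bytes, alignment 1
120 − 107 = 13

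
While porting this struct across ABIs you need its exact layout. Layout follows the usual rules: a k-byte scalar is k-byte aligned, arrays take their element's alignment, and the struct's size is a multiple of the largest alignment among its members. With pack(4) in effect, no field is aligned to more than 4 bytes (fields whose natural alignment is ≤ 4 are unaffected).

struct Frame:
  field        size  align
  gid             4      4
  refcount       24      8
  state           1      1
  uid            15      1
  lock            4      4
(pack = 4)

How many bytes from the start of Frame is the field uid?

29

0..4  gid  (4B, 4-aligned)
4..28  refcount  (24B, 4-aligned)
28..29  state  (1B, 1-aligned)
29..44  uid  (15B, 1-aligned)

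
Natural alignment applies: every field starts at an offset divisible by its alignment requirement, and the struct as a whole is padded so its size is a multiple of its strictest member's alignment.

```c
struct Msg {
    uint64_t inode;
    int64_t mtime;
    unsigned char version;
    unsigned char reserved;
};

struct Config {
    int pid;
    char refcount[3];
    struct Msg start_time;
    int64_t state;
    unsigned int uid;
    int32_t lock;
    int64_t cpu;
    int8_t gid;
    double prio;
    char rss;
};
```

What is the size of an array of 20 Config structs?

Msg: 0..8  inode  (8B, 8-aligned); 8..16  mtime  (8B, 8-aligned); 16..17  version  (1B, 1-aligned); 17..18  reserved  (1B, 1-aligned); 18..24  -- tail padding (6B); sizeof = 24, alignof = 8
0..4  pid  (4B, 4-aligned)
4..7  refcount  (3B, 1-aligned)
7..8  -- padding (1B)
8..32  start_time  (24B, 8-aligned)
32..40  state  (8B, 8-aligned)
40..44  uid  (4B, 4-aligned)
44..48  lock  (4B, 4-aligned)
48..56  cpu  (8B, 8-aligned)
56..57  gid  (1B, 1-aligned)
57..64  -- padding (7B)
64..72  prio  (8B, 8-aligned)
72..73  rss  (1B, 1-aligned)
73..80  -- tail padding (7B)
sizeof = 80, alignof = 8
array of 20: 20 × 80 = 1600

1600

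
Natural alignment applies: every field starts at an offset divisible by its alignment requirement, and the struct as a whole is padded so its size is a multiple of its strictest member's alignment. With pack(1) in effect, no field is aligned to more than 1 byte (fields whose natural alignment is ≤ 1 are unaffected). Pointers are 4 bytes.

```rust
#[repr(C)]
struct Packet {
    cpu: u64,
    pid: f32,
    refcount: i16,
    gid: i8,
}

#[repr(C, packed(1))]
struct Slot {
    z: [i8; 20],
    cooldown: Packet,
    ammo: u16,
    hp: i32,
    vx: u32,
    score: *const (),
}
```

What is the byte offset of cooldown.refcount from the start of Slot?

32

Packet: cpu at 0 (size 8, align 8) → ends 8; pid at 8 (size 4, align 4) → ends 12; refcount at 12 (size 2, align 2) → ends 14; gid at 14 (size 1, align 1) → ends 15; tail pad 1 to reach multiple of 8; total 16 bytes, alignment 8
z at 0 (size 20, align 1) → ends 20
cooldown at 20 (size 16, align 1) → ends 36
within Packet: refcount at 12
20 + 12 = 32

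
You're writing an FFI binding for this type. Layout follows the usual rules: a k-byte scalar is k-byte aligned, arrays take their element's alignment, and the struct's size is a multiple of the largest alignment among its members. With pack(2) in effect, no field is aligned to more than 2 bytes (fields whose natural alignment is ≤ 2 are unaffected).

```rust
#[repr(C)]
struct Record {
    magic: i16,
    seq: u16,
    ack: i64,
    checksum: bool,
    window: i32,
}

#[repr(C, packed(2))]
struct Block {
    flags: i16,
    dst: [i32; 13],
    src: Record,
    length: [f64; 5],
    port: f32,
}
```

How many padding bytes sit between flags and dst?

Record: 0..2  magic  (2B, 2-aligned); 2..4  seq  (2B, 2-aligned); 4..8  -- padding (4B); 8..16  ack  (8B, 8-aligned); 16..17  checksum  (1B, 1-aligned); 17..20  -- padding (3B); 20..24  window  (4B, 4-aligned); sizeof = 24, alignof = 8
0..2  flags  (2B, 2-aligned)
2..54  dst  (52B, 2-aligned)

0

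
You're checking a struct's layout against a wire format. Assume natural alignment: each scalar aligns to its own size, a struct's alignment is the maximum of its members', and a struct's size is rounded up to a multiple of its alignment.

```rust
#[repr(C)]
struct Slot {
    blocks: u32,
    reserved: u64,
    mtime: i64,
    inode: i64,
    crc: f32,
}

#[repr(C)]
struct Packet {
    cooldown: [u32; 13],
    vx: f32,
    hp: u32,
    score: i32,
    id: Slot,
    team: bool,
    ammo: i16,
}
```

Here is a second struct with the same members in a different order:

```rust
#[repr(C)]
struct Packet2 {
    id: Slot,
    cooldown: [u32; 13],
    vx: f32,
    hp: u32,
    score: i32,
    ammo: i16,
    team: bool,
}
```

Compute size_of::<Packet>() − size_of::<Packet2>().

0

Slot: @0: blocks [4B, align 4] → 4; +4 pad (align 8); @8: reserved [8B, align 8] → 16; @16: mtime [8B, align 8] → 24; @24: inode [8B, align 8] → 32; @32: crc [4B, align 4] → 36; +4 tail pad (align 8); size 40, align 8
@0: cooldown [52B, align 4] → 52
@52: vx [4B, align 4] → 56
@56: hp [4B, align 4] → 60
@60: score [4B, align 4] → 64
@64: id [40B, align 8] → 104
@104: team [1B, align 1] → 105
+1 pad (align 2)
@106: ammo [2B, align 2] → 108
+4 tail pad (align 8)
size 112, align 8
— Packet2 —
@0: id [40B, align 8] → 40
@40: cooldown [52B, align 4] → 92
@92: vx [4B, align 4] → 96
@96: hp [4B, align 4] → 100
@100: score [4B, align 4] → 104
@104: ammo [2B, align 2] → 106
@106: team [1B, align 1] → 107
+5 tail pad (align 8)
size 112, align 8
112 − 112 = 0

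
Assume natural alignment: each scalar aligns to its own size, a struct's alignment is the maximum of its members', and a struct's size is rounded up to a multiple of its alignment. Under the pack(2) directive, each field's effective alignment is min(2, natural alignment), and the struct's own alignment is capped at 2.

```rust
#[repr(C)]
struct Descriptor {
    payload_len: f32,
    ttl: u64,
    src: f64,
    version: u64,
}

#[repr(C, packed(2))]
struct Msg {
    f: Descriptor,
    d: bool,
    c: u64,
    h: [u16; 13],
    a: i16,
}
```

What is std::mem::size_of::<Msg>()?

70

Descriptor: @0: payload_len [4B, align 4] → 4; +4 pad (align 8); @8: ttl [8B, align 8] → 16; @16: src [8B, align 8] → 24; @24: version [8B, align 8] → 32; size 32, align 8
@0: f [32B, align 2] → 32
@32: d [1B, align 1] → 33
+1 pad (align 2)
@34: c [8B, align 2] → 42
@42: h [26B, align 2] → 68
@68: a [2B, align 2] → 70
size 70, align 2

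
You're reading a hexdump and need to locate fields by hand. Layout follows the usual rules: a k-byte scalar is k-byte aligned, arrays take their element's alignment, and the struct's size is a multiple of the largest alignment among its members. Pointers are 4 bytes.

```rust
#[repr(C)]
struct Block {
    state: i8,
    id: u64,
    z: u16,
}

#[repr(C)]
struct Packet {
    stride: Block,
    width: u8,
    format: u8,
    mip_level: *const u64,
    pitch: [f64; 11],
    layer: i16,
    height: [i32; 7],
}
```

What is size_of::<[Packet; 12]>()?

Block: 0..1  state  (1B, 1-aligned); 1..8  -- padding (7B); 8..16  id  (8B, 8-aligned); 16..18  z  (2B, 2-aligned); 18..24  -- tail padding (6B); sizeof = 24, alignof = 8
0..24  stride  (24B, 8-aligned)
24..25  width  (1B, 1-aligned)
25..26  format  (1B, 1-aligned)
26..28  -- padding (2B)
28..32  mip_level  (4B, 4-aligned)
32..120  pitch  (88B, 8-aligned)
120..122  layer  (2B, 2-aligned)
122..124  -- padding (2B)
124..152  height  (28B, 4-aligned)
sizeof = 152, alignof = 8
array of 12: 12 × 152 = 1824

1824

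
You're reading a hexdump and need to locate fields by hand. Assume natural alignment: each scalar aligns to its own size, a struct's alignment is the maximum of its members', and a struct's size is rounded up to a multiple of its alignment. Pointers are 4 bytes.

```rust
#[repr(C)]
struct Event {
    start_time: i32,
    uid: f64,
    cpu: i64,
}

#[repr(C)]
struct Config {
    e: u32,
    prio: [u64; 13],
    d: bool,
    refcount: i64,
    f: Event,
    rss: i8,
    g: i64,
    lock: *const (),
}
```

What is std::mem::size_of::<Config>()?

Event: 0..4  start_time  (4B, 4-aligned); 4..8  -- padding (4B); 8..16  uid  (8B, 8-aligned); 16..24  cpu  (8B, 8-aligned); sizeof = 24, alignof = 8
0..4  e  (4B, 4-aligned)
4..8  -- padding (4B)
8..112  prio  (104B, 8-aligned)
112..113  d  (1B, 1-aligned)
113..120  -- padding (7B)
120..128  refcount  (8B, 8-aligned)
128..152  f  (24B, 8-aligned)
152..153  rss  (1B, 1-aligned)
153..160  -- padding (7B)
160..168  g  (8B, 8-aligned)
168..172  lock  (4B, 4-aligned)
172..176  -- tail padding (4B)
sizeof = 176, alignof = 8

176 bytes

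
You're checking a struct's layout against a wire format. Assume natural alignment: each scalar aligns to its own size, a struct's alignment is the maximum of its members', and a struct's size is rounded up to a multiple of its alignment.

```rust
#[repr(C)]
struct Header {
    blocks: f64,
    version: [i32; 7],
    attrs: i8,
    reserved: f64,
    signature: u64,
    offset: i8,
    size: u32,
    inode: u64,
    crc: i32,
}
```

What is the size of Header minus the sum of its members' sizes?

0..8  blocks  (8B, 8-aligned)
8..36  version  (28B, 4-aligned)
36..37  attrs  (1B, 1-aligned)
37..40  -- padding (3B)
40..48  reserved  (8B, 8-aligned)
48..56  signature  (8B, 8-aligned)
56..57  offset  (1B, 1-aligned)
57..60  -- padding (3B)
60..64  size  (4B, 4-aligned)
64..72  inode  (8B, 8-aligned)
72..76  crc  (4B, 4-aligned)
76..80  -- tail padding (4B)
sizeof = 80, alignof = 8
data bytes 70, size 80 → padding 10

10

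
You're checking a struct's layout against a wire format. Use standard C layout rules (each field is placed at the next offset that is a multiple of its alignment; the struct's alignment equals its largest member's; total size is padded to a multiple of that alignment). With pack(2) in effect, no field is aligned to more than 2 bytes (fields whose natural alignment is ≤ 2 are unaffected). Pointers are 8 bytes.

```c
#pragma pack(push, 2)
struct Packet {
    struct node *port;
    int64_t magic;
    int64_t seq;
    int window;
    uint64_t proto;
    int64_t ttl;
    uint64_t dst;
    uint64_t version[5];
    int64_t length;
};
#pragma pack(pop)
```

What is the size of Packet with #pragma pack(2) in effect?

port at 0 (size 8, align 2) → ends 8
magic at 8 (size 8, align 2) → ends 16
seq at 16 (size 8, align 2) → ends 24
window at 24 (size 4, align 2) → ends 28
proto at 28 (size 8, align 2) → ends 36
ttl at 36 (size 8, align 2) → ends 44
dst at 44 (size 8, align 2) → ends 52
version at 52 (size 40, align 2) → ends 92
length at 92 (size 8, align 2) → ends 100
total 100 bytes, alignment 2

100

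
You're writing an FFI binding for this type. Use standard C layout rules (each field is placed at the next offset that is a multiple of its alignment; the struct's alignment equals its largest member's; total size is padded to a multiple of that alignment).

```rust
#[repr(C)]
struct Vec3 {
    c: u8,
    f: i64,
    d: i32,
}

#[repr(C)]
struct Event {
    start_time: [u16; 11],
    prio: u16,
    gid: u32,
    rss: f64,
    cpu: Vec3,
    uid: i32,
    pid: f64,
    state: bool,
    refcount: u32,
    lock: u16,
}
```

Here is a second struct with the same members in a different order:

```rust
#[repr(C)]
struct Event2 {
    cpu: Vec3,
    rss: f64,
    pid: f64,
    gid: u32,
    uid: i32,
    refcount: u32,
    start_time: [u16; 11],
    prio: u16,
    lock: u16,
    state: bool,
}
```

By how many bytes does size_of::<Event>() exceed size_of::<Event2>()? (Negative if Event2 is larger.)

Vec3: 0..1  c  (1B, 1-aligned); 1..8  -- padding (7B); 8..16  f  (8B, 8-aligned); 16..20  d  (4B, 4-aligned); 20..24  -- tail padding (4B); sizeof = 24, alignof = 8
0..22  start_time  (22B, 2-aligned)
22..24  prio  (2B, 2-aligned)
24..28  gid  (4B, 4-aligned)
28..32  -- padding (4B)
32..40  rss  (8B, 8-aligned)
40..64  cpu  (24B, 8-aligned)
64..68  uid  (4B, 4-aligned)
68..72  -- padding (4B)
72..80  pid  (8B, 8-aligned)
80..81  state  (1B, 1-aligned)
81..84  -- padding (3B)
84..88  refcount  (4B, 4-aligned)
88..90  lock  (2B, 2-aligned)
90..96  -- tail padding (6B)
sizeof = 96, alignof = 8
— Event2 —
0..24  cpu  (24B, 8-aligned)
24..32  rss  (8B, 8-aligned)
32..40  pid  (8B, 8-aligned)
40..44  gid  (4B, 4-aligned)
44..48  uid  (4B, 4-aligned)
48..52  refcount  (4B, 4-aligned)
52..74  start_time  (22B, 2-aligned)
74..76  prio  (2B, 2-aligned)
76..78  lock  (2B, 2-aligned)
78..79  state  (1B, 1-aligned)
79..80  -- tail padding (1B)
sizeof = 80, alignof = 8
96 − 80 = 16

16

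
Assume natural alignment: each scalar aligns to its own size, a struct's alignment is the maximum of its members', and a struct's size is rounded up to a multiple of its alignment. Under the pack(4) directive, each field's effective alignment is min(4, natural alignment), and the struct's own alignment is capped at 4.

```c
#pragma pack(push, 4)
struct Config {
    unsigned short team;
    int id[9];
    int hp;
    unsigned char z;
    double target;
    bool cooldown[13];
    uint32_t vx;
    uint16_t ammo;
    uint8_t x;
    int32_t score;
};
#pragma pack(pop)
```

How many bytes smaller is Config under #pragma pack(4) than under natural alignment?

natural layout:
  0..2  team  (2B, 2-aligned)
  2..4  -- padding (2B)
  4..40  id  (36B, 4-aligned)
  40..44  hp  (4B, 4-aligned)
  44..45  z  (1B, 1-aligned)
  45..48  -- padding (3B)
  48..56  target  (8B, 8-aligned)
  56..69  cooldown  (13B, 1-aligned)
  69..72  -- padding (3B)
  72..76  vx  (4B, 4-aligned)
  76..78  ammo  (2B, 2-aligned)
  78..79  x  (1B, 1-aligned)
  79..80  -- padding (1B)
  80..84  score  (4B, 4-aligned)
  84..88  -- tail padding (4B)
  sizeof = 88, alignof = 8
packed(4) layout:
  0..2  team  (2B, 2-aligned)
  2..4  -- padding (2B)
  4..40  id  (36B, 4-aligned)
  40..44  hp  (4B, 4-aligned)
  44..45  z  (1B, 1-aligned)
  45..48  -- padding (3B)
  48..56  target  (8B, 4-aligned)
  56..69  cooldown  (13B, 1-aligned)
  69..72  -- padding (3B)
  72..76  vx  (4B, 4-aligned)
  76..78  ammo  (2B, 2-aligned)
  78..79  x  (1B, 1-aligned)
  79..80  -- padding (1B)
  80..84  score  (4B, 4-aligned)
  sizeof = 84, alignof = 4
88 − 84 = 4

4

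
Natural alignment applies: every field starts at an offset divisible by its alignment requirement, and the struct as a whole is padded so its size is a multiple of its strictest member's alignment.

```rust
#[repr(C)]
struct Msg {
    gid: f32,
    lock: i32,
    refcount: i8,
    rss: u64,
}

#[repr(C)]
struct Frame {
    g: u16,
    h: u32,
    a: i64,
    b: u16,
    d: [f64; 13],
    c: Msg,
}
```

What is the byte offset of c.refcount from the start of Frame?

Msg: gid at 0 (size 4, align 4) → ends 4; lock at 4 (size 4, align 4) → ends 8; refcount at 8 (size 1, align 1) → ends 9; pad 7 to align 8 for rss; rss at 16 (size 8, align 8) → ends 24; total 24 bytes, alignment 8
g at 0 (size 2, align 2) → ends 2
pad 2 to align 4 for h
h at 4 (size 4, align 4) → ends 8
a at 8 (size 8, align 8) → ends 16
b at 16 (size 2, align 2) → ends 18
pad 6 to align 8 for d
d at 24 (size 104, align 8) → ends 128
c at 128 (size 24, align 8) → ends 152
within Msg: refcount at 8
128 + 8 = 136

136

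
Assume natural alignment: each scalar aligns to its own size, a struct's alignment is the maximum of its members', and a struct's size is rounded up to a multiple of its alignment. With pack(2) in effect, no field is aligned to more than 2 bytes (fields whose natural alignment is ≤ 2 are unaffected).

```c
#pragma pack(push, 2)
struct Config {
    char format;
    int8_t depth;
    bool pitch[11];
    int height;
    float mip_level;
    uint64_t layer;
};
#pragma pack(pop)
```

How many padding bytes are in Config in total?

1

@0: format [1B, align 1] → 1
@1: depth [1B, align 1] → 2
@2: pitch [11B, align 1] → 13
+1 pad (align 2)
@14: height [4B, align 2] → 18
@18: mip_level [4B, align 2] → 22
@22: layer [8B, align 2] → 30
size 30, align 2
data bytes 29, size 30 → padding 1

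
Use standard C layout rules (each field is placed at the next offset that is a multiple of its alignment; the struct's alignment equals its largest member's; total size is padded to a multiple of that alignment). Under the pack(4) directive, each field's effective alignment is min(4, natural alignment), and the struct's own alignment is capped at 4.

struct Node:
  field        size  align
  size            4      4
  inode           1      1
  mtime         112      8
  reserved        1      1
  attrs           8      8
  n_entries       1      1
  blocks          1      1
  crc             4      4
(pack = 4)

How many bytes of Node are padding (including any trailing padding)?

8

0..4  size  (4B, 4-aligned)
4..5  inode  (1B, 1-aligned)
5..8  -- padding (3B)
8..120  mtime  (112B, 4-aligned)
120..121  reserved  (1B, 1-aligned)
121..124  -- padding (3B)
124..132  attrs  (8B, 4-aligned)
132..133  n_entries  (1B, 1-aligned)
133..134  blocks  (1B, 1-aligned)
134..136  -- padding (2B)
136..140  crc  (4B, 4-aligned)
sizeof = 140, alignof = 4
data bytes 132, size 140 → padding 8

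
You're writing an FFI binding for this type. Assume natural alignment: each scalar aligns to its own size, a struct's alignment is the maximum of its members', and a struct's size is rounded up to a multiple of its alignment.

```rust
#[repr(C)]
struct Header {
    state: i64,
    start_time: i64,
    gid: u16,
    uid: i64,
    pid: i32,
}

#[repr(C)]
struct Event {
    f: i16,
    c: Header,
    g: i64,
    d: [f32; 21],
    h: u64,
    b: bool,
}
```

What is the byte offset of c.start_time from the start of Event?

16

Header: state at 0 (size 8, align 8) → ends 8; start_time at 8 (size 8, align 8) → ends 16; gid at 16 (size 2, align 2) → ends 18; pad 6 to align 8 for uid; uid at 24 (size 8, align 8) → ends 32; pid at 32 (size 4, align 4) → ends 36; tail pad 4 to reach multiple of 8; total 40 bytes, alignment 8
f at 0 (size 2, align 2) → ends 2
pad 6 to align 8 for c
c at 8 (size 40, align 8) → ends 48
within Header: start_time at 8
8 + 8 = 16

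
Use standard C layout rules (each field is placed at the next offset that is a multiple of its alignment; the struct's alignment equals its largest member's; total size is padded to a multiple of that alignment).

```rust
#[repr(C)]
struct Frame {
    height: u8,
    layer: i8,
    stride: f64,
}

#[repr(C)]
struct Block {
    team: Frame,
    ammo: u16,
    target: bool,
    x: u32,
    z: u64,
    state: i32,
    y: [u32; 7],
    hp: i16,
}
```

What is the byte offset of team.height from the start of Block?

Frame: @0: height [1B, align 1] → 1; @1: layer [1B, align 1] → 2; +6 pad (align 8); @8: stride [8B, align 8] → 16; size 16, align 8
@0: team [16B, align 8] → 16
within Frame: height at 0
0 + 0 = 0

0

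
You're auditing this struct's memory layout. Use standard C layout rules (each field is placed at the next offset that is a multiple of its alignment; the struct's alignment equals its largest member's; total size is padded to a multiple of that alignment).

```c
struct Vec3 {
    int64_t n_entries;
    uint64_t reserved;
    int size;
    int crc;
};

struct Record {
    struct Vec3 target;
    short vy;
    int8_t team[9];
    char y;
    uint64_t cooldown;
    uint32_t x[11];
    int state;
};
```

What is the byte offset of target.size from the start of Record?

16

Vec3: 0..8  n_entries  (8B, 8-aligned); 8..16  reserved  (8B, 8-aligned); 16..20  size  (4B, 4-aligned); 20..24  crc  (4B, 4-aligned); sizeof = 24, alignof = 8
0..24  target  (24B, 8-aligned)
within Vec3: size at 16
0 + 16 = 16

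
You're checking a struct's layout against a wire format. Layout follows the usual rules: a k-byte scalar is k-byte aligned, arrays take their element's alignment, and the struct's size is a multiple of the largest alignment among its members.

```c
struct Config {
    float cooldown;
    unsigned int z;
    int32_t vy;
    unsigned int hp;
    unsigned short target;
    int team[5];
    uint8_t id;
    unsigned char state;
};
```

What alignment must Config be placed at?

4

member alignments: cooldown=4, z=4, vy=4, hp=4, target=2, team=4, id=1, state=1
max = 4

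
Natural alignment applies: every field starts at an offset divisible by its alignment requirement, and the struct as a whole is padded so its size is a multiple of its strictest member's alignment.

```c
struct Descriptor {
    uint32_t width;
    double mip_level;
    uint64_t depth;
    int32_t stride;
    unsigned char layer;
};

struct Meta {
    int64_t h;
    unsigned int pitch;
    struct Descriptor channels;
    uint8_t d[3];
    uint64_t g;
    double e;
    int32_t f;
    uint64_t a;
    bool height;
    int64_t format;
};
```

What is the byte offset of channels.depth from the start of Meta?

Descriptor: 0..4  width  (4B, 4-aligned); 4..8  -- padding (4B); 8..16  mip_level  (8B, 8-aligned); 16..24  depth  (8B, 8-aligned); 24..28  stride  (4B, 4-aligned); 28..29  layer  (1B, 1-aligned); 29..32  -- tail padding (3B); sizeof = 32, alignof = 8
0..8  h  (8B, 8-aligned)
8..12  pitch  (4B, 4-aligned)
12..16  -- padding (4B)
16..48  channels  (32B, 8-aligned)
within Descriptor: depth at 16
16 + 16 = 32

32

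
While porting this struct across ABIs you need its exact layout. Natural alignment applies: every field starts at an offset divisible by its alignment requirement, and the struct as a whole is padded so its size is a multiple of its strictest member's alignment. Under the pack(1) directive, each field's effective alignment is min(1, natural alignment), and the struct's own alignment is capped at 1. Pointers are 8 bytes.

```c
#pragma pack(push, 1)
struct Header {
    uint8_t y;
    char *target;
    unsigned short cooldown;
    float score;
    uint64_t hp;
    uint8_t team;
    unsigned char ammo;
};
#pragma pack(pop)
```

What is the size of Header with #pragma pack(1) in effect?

@0: y [1B, align 1] → 1
@1: target [8B, align 1] → 9
@9: cooldown [2B, align 1] → 11
@11: score [4B, align 1] → 15
@15: hp [8B, align 1] → 23
@23: team [1B, align 1] → 24
@24: ammo [1B, align 1] → 25
size 25, align 1

25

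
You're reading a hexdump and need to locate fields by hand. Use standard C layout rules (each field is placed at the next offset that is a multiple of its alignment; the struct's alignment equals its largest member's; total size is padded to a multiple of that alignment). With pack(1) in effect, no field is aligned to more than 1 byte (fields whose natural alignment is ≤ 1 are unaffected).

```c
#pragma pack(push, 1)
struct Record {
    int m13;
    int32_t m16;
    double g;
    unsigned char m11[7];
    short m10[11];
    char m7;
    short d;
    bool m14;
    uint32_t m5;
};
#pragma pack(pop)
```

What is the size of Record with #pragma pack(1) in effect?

53

0..4  m13  (4B, 1-aligned)
4..8  m16  (4B, 1-aligned)
8..16  g  (8B, 1-aligned)
16..23  m11  (7B, 1-aligned)
23..45  m10  (22B, 1-aligned)
45..46  m7  (1B, 1-aligned)
46..48  d  (2B, 1-aligned)
48..49  m14  (1B, 1-aligned)
49..53  m5  (4B, 1-aligned)
sizeof = 53, alignof = 1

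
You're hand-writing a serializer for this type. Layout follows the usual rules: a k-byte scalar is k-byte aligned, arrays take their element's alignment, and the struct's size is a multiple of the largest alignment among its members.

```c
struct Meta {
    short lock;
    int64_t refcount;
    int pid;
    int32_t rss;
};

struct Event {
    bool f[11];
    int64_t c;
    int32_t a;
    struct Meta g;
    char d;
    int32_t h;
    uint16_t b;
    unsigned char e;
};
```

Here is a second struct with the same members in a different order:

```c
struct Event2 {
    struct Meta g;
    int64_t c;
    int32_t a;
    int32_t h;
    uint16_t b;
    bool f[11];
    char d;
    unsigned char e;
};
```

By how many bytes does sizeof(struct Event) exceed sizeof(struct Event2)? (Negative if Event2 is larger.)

Meta: lock at 0 (size 2, align 2) → ends 2; pad 6 to align 8 for refcount; refcount at 8 (size 8, align 8) → ends 16; pid at 16 (size 4, align 4) → ends 20; rss at 20 (size 4, align 4) → ends 24; total 24 bytes, alignment 8
f at 0 (size 11, align 1) → ends 11
pad 5 to align 8 for c
c at 16 (size 8, align 8) → ends 24
a at 24 (size 4, align 4) → ends 28
pad 4 to align 8 for g
g at 32 (size 24, align 8) → ends 56
d at 56 (size 1, align 1) → ends 57
pad 3 to align 4 for h
h at 60 (size 4, align 4) → ends 64
b at 64 (size 2, align 2) → ends 66
e at 66 (size 1, align 1) → ends 67
tail pad 5 to reach multiple of 8
total 72 bytes, alignment 8
— Event2 —
g at 0 (size 24, align 8) → ends 24
c at 24 (size 8, align 8) → ends 32
a at 32 (size 4, align 4) → ends 36
h at 36 (size 4, align 4) → ends 40
b at 40 (size 2, align 2) → ends 42
f at 42 (size 11, align 1) → ends 53
d at 53 (size 1, align 1) → ends 54
e at 54 (size 1, align 1) → ends 55
tail pad 1 to reach multiple of 8
total 56 bytes, alignment 8
72 − 56 = 16

16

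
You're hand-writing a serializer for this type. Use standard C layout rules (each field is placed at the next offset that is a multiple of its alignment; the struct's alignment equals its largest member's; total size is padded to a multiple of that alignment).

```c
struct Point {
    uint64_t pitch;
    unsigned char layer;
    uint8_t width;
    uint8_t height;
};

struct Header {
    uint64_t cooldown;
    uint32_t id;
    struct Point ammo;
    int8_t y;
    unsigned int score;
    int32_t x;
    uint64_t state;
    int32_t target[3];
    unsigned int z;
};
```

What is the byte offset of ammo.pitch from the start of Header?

16

Point: 0..8  pitch  (8B, 8-aligned); 8..9  layer  (1B, 1-aligned); 9..10  width  (1B, 1-aligned); 10..11  height  (1B, 1-aligned); 11..16  -- tail padding (5B); sizeof = 16, alignof = 8
0..8  cooldown  (8B, 8-aligned)
8..12  id  (4B, 4-aligned)
12..16  -- padding (4B)
16..32  ammo  (16B, 8-aligned)
within Point: pitch at 0
16 + 0 = 16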